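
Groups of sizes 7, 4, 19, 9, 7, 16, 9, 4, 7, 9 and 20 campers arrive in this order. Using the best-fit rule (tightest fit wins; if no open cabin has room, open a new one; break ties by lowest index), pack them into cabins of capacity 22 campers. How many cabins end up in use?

6

  7 → cabin 1 (new)  [load 7/22]
  4 → cabin 1  [load 11/22]
  19 → cabin 2 (new)  [load 19/22]
  9 → cabin 1  [load 20/22]
  7 → cabin 3 (new)  [load 7/22]
  16 → cabin 4 (new)  [load 16/22]
  9 → cabin 3  [load 16/22]
  4 → cabin 3  [load 20/22]
  7 → cabin 5 (new)  [load 7/22]
  9 → cabin 5  [load 16/22]
  20 → cabin 6 (new)  [load 20/22]
6 cabins opened.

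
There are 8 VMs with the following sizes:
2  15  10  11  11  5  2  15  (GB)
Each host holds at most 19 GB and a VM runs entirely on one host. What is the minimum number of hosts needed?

5

Total = 15 + 15 + 11 + 11 + 10 + 5 + 2 + 2 = 71 GB.
Lower bound: ⌈71/19⌉ = 4 hosts.
Also, 5 VMs each exceed 19/2 GB, and no two of those can share a host, so at least 5 hosts are needed.
A packing using 5 hosts:
  host 1: 15 + 2 + 2 = 19
  host 2: 15 = 15
  host 3: 11 + 5 = 16
  host 4: 11 = 11
  host 5: 10 = 10
This matches the lower bound, so 5 is optimal.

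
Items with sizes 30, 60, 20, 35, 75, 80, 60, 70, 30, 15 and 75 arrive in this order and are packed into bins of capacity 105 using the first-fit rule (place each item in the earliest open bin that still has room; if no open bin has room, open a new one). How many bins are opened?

  30 → bin 1 (new)  [load 30/105]
  60 → bin 1  [load 90/105]
  20 → bin 2 (new)  [load 20/105]
  35 → bin 2  [load 55/105]
  75 → bin 3 (new)  [load 75/105]
  80 → bin 4 (new)  [load 80/105]
  60 → bin 5 (new)  [load 60/105]
  70 → bin 6 (new)  [load 70/105]
  30 → bin 2  [load 85/105]
  15 → bin 1  [load 105/105]
  75 → bin 7 (new)  [load 75/105]
7 bins opened.

7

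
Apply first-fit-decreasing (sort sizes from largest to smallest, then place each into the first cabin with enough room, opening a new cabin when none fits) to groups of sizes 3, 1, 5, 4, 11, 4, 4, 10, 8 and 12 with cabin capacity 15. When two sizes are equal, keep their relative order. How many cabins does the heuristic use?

Sorted descending: 12, 11, 10, 8, 5, 4, 4, 4, 3, 1.
  12 → cabin 1 (new)  [load 12/15]
  11 → cabin 2 (new)  [load 11/15]
  10 → cabin 3 (new)  [load 10/15]
  8 → cabin 4 (new)  [load 8/15]
  5 → cabin 3  [load 15/15]
  4 → cabin 2  [load 15/15]
  4 → cabin 4  [load 12/15]
  4 → cabin 5 (new)  [load 4/15]
  3 → cabin 1  [load 15/15]
  1 → cabin 4  [load 13/15]
5 cabins opened.

5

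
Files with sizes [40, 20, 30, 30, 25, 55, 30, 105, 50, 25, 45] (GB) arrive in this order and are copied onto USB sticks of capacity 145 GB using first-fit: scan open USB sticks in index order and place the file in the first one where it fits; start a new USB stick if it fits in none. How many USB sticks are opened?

  40 → USB stick 1 (new)  [load 40/145]
  20 → USB stick 1  [load 60/145]
  30 → USB stick 1  [load 90/145]
  30 → USB stick 1  [load 120/145]
  25 → USB stick 1  [load 145/145]
  55 → USB stick 2 (new)  [load 55/145]
  30 → USB stick 2  [load 85/145]
  105 → USB stick 3 (new)  [load 105/145]
  50 → USB stick 2  [load 135/145]
  25 → USB stick 3  [load 130/145]
  45 → USB stick 4 (new)  [load 45/145]
4 USB sticks opened.

4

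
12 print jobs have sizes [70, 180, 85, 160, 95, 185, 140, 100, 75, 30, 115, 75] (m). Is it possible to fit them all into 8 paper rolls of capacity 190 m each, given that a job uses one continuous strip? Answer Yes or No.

Yes

A valid assignment using 8 paper rolls:
  roll 1: 185 = 185
  roll 2: 180 = 180
  roll 3: 160 + 30 = 190
  roll 4: 140 = 140
  roll 5: 115 + 75 = 190
  roll 6: 100 + 85 = 185
  roll 7: 95 + 75 = 170
  roll 8: 70 = 70
Every load is within 190 m, so 8 paper rolls suffice.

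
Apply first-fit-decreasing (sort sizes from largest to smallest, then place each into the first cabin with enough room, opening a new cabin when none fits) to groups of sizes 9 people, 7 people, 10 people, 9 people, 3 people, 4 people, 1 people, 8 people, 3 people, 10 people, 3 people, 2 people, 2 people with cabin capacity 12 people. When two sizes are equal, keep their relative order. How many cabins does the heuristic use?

6

Sorted descending: 10, 10, 9, 9, 8, 7, 4, 3, 3, 3, 2, 2, 1.
  10 → cabin 1 (new)  [load 10/12]
  10 → cabin 2 (new)  [load 10/12]
  9 → cabin 3 (new)  [load 9/12]
  9 → cabin 4 (new)  [load 9/12]
  8 → cabin 5 (new)  [load 8/12]
  7 → cabin 6 (new)  [load 7/12]
  4 → cabin 5  [load 12/12]
  3 → cabin 3  [load 12/12]
  3 → cabin 4  [load 12/12]
  3 → cabin 6  [load 10/12]
  2 → cabin 1  [load 12/12]
  2 → cabin 2  [load 12/12]
  1 → cabin 6  [load 11/12]
6 cabins opened.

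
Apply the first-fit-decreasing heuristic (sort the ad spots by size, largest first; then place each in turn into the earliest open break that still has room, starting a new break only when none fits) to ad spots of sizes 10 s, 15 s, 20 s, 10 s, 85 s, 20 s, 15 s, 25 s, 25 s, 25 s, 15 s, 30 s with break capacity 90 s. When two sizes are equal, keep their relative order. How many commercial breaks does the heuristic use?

4

Sorted descending: 85, 30, 25, 25, 25, 20, 20, 15, 15, 15, 10, 10.
  85 → break 1 (new)  [load 85/90]
  30 → break 2 (new)  [load 30/90]
  25 → break 2  [load 55/90]
  25 → break 2  [load 80/90]
  25 → break 3 (new)  [load 25/90]
  20 → break 3  [load 45/90]
  20 → break 3  [load 65/90]
  15 → break 3  [load 80/90]
  15 → break 4 (new)  [load 15/90]
  15 → break 4  [load 30/90]
  10 → break 2  [load 90/90]
  10 → break 3  [load 90/90]
4 commercial breaks opened.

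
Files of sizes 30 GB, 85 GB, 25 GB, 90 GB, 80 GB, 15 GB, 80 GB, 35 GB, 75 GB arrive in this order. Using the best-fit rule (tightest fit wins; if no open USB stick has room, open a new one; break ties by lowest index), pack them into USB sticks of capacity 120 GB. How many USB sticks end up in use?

  30 → USB stick 1 (new)  [load 30/120]
  85 → USB stick 1  [load 115/120]
  25 → USB stick 2 (new)  [load 25/120]
  90 → USB stick 2  [load 115/120]
  80 → USB stick 3 (new)  [load 80/120]
  15 → USB stick 3  [load 95/120]
  80 → USB stick 4 (new)  [load 80/120]
  35 → USB stick 4  [load 115/120]
  75 → USB stick 5 (new)  [load 75/120]
5 USB sticks opened.

5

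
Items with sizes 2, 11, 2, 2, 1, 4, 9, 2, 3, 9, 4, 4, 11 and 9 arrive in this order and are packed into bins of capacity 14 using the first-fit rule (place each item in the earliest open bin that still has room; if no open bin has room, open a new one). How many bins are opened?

  2 → bin 1 (new)  [load 2/14]
  11 → bin 1  [load 13/14]
  2 → bin 2 (new)  [load 2/14]
  2 → bin 2  [load 4/14]
  1 → bin 1  [load 14/14]
  4 → bin 2  [load 8/14]
  9 → bin 3 (new)  [load 9/14]
  2 → bin 2  [load 10/14]
  3 → bin 2  [load 13/14]
  9 → bin 4 (new)  [load 9/14]
  4 → bin 3  [load 13/14]
  4 → bin 4  [load 13/14]
  11 → bin 5 (new)  [load 11/14]
  9 → bin 6 (new)  [load 9/14]
6 bins opened.

6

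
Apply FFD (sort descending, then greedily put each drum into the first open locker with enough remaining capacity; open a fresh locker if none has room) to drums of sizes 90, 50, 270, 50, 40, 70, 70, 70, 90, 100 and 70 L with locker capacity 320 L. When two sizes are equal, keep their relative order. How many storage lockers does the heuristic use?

4

Sorted descending: 270, 100, 90, 90, 70, 70, 70, 70, 50, 50, 40.
  270 → locker 1 (new)  [load 270/320]
  100 → locker 2 (new)  [load 100/320]
  90 → locker 2  [load 190/320]
  90 → locker 2  [load 280/320]
  70 → locker 3 (new)  [load 70/320]
  70 → locker 3  [load 140/320]
  70 → locker 3  [load 210/320]
  70 → locker 3  [load 280/320]
  50 → locker 1  [load 320/320]
  50 → locker 4 (new)  [load 50/320]
  40 → locker 2  [load 320/320]
4 storage lockers opened.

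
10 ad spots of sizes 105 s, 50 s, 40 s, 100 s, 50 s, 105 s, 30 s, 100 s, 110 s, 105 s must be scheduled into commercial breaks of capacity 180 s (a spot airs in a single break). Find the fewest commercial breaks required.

Total = 110 + 105 + 105 + 105 + 100 + 100 + 50 + 50 + 40 + 30 = 795 s.
Lower bound: ⌈795/180⌉ = 5 commercial breaks.
Also, 6 ad spots each exceed 90 s, and no two of those can share a break, so at least 6 commercial breaks are needed.
A packing using 6 commercial breaks:
  break 1: 110 + 50 = 160
  break 2: 105 + 50 = 155
  break 3: 105 + 40 + 30 = 175
  break 4: 105 = 105
  break 5: 100 = 100
  break 6: 100 = 100
This matches the lower bound, so 6 is optimal.

6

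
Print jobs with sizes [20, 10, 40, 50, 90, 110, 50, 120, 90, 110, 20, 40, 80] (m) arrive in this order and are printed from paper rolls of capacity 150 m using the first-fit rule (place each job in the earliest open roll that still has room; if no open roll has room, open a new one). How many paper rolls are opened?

  20 → roll 1 (new)  [load 20/150]
  10 → roll 1  [load 30/150]
  40 → roll 1  [load 70/150]
  50 → roll 1  [load 120/150]
  90 → roll 2 (new)  [load 90/150]
  110 → roll 3 (new)  [load 110/150]
  50 → roll 2  [load 140/150]
  120 → roll 4 (new)  [load 120/150]
  90 → roll 5 (new)  [load 90/150]
  110 → roll 6 (new)  [load 110/150]
  20 → roll 1  [load 140/150]
  40 → roll 3  [load 150/150]
  80 → roll 7 (new)  [load 80/150]
7 paper rolls opened.

7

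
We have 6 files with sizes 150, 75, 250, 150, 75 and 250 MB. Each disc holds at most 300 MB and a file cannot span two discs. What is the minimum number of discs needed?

Total = 250 + 250 + 150 + 150 + 75 + 75 = 950 MB.
Lower bound: ⌈950/300⌉ = 4 discs.
A packing using 4 discs:
  disc 1: 250 = 250
  disc 2: 250 = 250
  disc 3: 150 + 150 = 300
  disc 4: 75 + 75 = 150
This matches the lower bound, so 4 is optimal.

4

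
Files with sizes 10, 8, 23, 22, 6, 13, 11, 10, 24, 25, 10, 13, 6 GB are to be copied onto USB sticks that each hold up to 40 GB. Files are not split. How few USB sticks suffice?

Total = 25 + 24 + 23 + 22 + 13 + 13 + 11 + 10 + 10 + 10 + 8 + 6 + 6 = 181 GB.
Lower bound: ⌈181/40⌉ = 5 USB sticks.
A packing using 5 USB sticks:
  USB stick 1: 25 + 13 = 38
  USB stick 2: 24 + 13 = 37
  USB stick 3: 23 + 11 + 6 = 40
  USB stick 4: 22 + 10 + 8 = 40
  USB stick 5: 10 + 10 + 6 = 26
This matches the lower bound, so 5 is optimal.

5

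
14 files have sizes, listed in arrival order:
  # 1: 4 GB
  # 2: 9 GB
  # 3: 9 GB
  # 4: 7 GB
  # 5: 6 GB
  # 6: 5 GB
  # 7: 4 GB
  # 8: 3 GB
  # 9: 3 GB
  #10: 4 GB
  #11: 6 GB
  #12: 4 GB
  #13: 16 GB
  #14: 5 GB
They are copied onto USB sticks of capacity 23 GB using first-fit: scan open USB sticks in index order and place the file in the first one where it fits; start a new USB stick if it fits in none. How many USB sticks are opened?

4

  4 → USB stick 1 (new)  [load 4/23]
  9 → USB stick 1  [load 13/23]
  9 → USB stick 1  [load 22/23]
  7 → USB stick 2 (new)  [load 7/23]
  6 → USB stick 2  [load 13/23]
  5 → USB stick 2  [load 18/23]
  4 → USB stick 2  [load 22/23]
  3 → USB stick 3 (new)  [load 3/23]
  3 → USB stick 3  [load 6/23]
  4 → USB stick 3  [load 10/23]
  6 → USB stick 3  [load 16/23]
  4 → USB stick 3  [load 20/23]
  16 → USB stick 4 (new)  [load 16/23]
  5 → USB stick 4  [load 21/23]
4 USB sticks opened.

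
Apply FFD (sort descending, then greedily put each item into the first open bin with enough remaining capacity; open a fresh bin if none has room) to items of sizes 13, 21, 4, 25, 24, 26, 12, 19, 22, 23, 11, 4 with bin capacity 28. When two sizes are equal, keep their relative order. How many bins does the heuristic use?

Sorted descending: 26, 25, 24, 23, 22, 21, 19, 13, 12, 11, 4, 4.
  26 → bin 1 (new)  [load 26/28]
  25 → bin 2 (new)  [load 25/28]
  24 → bin 3 (new)  [load 24/28]
  23 → bin 4 (new)  [load 23/28]
  22 → bin 5 (new)  [load 22/28]
  21 → bin 6 (new)  [load 21/28]
  19 → bin 7 (new)  [load 19/28]
  13 → bin 8 (new)  [load 13/28]
  12 → bin 8  [load 25/28]
  11 → bin 9 (new)  [load 11/28]
  4 → bin 3  [load 28/28]
  4 → bin 4  [load 27/28]
9 bins opened.

9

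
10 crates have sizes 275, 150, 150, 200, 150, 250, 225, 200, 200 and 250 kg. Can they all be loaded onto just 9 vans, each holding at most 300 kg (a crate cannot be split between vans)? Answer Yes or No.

A valid assignment using 9 vans:
  van 1: 275 = 275
  van 2: 250 = 250
  van 3: 250 = 250
  van 4: 225 = 225
  van 5: 200 = 200
  van 6: 200 = 200
  van 7: 200 = 200
  van 8: 150 + 150 = 300
  van 9: 150 = 150
Every load is within 300 kg, so 9 vans suffice.

Yes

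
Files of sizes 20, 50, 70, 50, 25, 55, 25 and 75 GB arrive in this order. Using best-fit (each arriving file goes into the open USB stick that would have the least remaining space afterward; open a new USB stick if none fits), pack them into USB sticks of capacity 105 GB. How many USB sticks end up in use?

4

  20 → USB stick 1 (new)  [load 20/105]
  50 → USB stick 1  [load 70/105]
  70 → USB stick 2 (new)  [load 70/105]
  50 → USB stick 3 (new)  [load 50/105]
  25 → USB stick 1  [load 95/105]
  55 → USB stick 3  [load 105/105]
  25 → USB stick 2  [load 95/105]
  75 → USB stick 4 (new)  [load 75/105]
4 USB sticks opened.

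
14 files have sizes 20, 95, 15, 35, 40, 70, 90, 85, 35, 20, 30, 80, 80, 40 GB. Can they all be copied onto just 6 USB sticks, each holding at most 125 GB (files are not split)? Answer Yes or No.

A valid assignment using 6 USB sticks:
  USB stick 1: 95 + 30 = 125
  USB stick 2: 90 + 35 = 125
  USB stick 3: 85 + 40 = 125
  USB stick 4: 80 + 40 = 120
  USB stick 5: 80 + 35 = 115
  USB stick 6: 70 + 20 + 20 + 15 = 125
Every load is within 125 GB, so 6 USB sticks suffice.

Yes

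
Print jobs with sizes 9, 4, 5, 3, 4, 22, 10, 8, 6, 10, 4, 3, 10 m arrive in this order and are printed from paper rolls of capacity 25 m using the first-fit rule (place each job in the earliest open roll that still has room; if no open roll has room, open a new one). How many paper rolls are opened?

  9 → roll 1 (new)  [load 9/25]
  4 → roll 1  [load 13/25]
  5 → roll 1  [load 18/25]
  3 → roll 1  [load 21/25]
  4 → roll 1  [load 25/25]
  22 → roll 2 (new)  [load 22/25]
  10 → roll 3 (new)  [load 10/25]
  8 → roll 3  [load 18/25]
  6 → roll 3  [load 24/25]
  10 → roll 4 (new)  [load 10/25]
  4 → roll 4  [load 14/25]
  3 → roll 2  [load 25/25]
  10 → roll 4  [load 24/25]
4 paper rolls opened.

4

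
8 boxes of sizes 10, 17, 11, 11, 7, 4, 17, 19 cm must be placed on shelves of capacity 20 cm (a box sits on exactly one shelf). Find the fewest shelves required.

Total = 19 + 17 + 17 + 11 + 11 + 10 + 7 + 4 = 96 cm.
Lower bound: ⌈96/20⌉ = 5 shelves.
A packing using 6 shelves:
  shelf 1: 19 = 19
  shelf 2: 17 = 17
  shelf 3: 17 = 17
  shelf 4: 11 + 7 = 18
  shelf 5: 11 + 4 = 15
  shelf 6: 10 = 10
No arrangement into 5 shelves stays within capacity, so 6 is optimal.

6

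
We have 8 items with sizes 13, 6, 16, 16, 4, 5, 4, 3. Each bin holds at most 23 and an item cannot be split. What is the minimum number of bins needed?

Total = 16 + 16 + 13 + 6 + 5 + 4 + 4 + 3 = 67.
Lower bound: ⌈67/23⌉ = 3 bins.
A packing using 3 bins:
  bin 1: 16 + 6 = 22
  bin 2: 16 + 4 + 3 = 23
  bin 3: 13 + 5 + 4 = 22
This matches the lower bound, so 3 is optimal.

3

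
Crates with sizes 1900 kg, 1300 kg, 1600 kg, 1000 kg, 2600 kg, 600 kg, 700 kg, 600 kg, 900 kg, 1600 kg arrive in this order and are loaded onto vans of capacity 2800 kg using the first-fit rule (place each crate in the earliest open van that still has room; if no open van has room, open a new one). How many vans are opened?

  1900 → van 1 (new)  [load 1900/2800]
  1300 → van 2 (new)  [load 1300/2800]
  1600 → van 3 (new)  [load 1600/2800]
  1000 → van 2  [load 2300/2800]
  2600 → van 4 (new)  [load 2600/2800]
  600 → van 1  [load 2500/2800]
  700 → van 3  [load 2300/2800]
  600 → van 5 (new)  [load 600/2800]
  900 → van 5  [load 1500/2800]
  1600 → van 6 (new)  [load 1600/2800]
6 vans opened.

6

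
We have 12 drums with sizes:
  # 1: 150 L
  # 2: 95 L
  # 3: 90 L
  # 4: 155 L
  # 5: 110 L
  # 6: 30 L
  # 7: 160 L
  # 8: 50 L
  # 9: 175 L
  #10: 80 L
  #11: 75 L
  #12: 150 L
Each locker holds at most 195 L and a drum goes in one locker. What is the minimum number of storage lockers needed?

8

Total = 175 + 160 + 155 + 150 + 150 + 110 + 95 + 90 + 80 + 75 + 50 + 30 = 1320 L.
Lower bound: ⌈1320/195⌉ = 7 storage lockers.
A packing using 8 storage lockers:
  locker 1: 175 = 175
  locker 2: 160 + 30 = 190
  locker 3: 155 = 155
  locker 4: 150 = 150
  locker 5: 150 = 150
  locker 6: 110 + 80 = 190
  locker 7: 95 + 90 = 185
  locker 8: 75 + 50 = 125
No arrangement into 7 storage lockers stays within capacity, so 8 is optimal.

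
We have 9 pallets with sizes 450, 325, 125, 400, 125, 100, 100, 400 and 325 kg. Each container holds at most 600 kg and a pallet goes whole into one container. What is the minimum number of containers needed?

5

Total = 450 + 400 + 400 + 325 + 325 + 125 + 125 + 100 + 100 = 2350 kg.
Lower bound: ⌈2350/600⌉ = 4 containers.
Also, 5 pallets each exceed 300 kg, and no two of those can share a container, so at least 5 containers are needed.
A packing using 5 containers:
  container 1: 450 + 125 = 575
  container 2: 400 + 125 = 525
  container 3: 400 + 100 + 100 = 600
  container 4: 325 = 325
  container 5: 325 = 325
This matches the lower bound, so 5 is optimal.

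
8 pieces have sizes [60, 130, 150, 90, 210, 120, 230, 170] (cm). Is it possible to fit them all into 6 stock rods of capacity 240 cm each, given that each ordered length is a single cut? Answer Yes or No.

A valid assignment using 6 stock rods:
  stock rod 1: 230 = 230
  stock rod 2: 210 = 210
  stock rod 3: 170 + 60 = 230
  stock rod 4: 150 + 90 = 240
  stock rod 5: 130 = 130
  stock rod 6: 120 = 120
Every load is within 240 cm, so 6 stock rods suffice.

Yes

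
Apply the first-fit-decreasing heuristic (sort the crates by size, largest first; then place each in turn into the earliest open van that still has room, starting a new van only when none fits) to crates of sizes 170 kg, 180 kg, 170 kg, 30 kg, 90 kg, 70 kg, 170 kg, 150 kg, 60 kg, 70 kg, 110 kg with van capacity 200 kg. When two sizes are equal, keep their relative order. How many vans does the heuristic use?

7

Sorted descending: 180, 170, 170, 170, 150, 110, 90, 70, 70, 60, 30.
  180 → van 1 (new)  [load 180/200]
  170 → van 2 (new)  [load 170/200]
  170 → van 3 (new)  [load 170/200]
  170 → van 4 (new)  [load 170/200]
  150 → van 5 (new)  [load 150/200]
  110 → van 6 (new)  [load 110/200]
  90 → van 6  [load 200/200]
  70 → van 7 (new)  [load 70/200]
  70 → van 7  [load 140/200]
  60 → van 7  [load 200/200]
  30 → van 2  [load 200/200]
7 vans opened.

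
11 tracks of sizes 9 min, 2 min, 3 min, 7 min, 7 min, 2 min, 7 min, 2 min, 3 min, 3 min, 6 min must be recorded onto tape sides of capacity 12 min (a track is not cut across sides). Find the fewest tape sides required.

Total = 9 + 7 + 7 + 7 + 6 + 3 + 3 + 3 + 2 + 2 + 2 = 51 min.
Lower bound: ⌈51/12⌉ = 5 tape sides.
A packing using 5 tape sides:
  side 1: 9 + 3 = 12
  side 2: 7 + 3 + 2 = 12
  side 3: 7 + 3 + 2 = 12
  side 4: 7 + 2 = 9
  side 5: 6 = 6
This matches the lower bound, so 5 is optimal.

5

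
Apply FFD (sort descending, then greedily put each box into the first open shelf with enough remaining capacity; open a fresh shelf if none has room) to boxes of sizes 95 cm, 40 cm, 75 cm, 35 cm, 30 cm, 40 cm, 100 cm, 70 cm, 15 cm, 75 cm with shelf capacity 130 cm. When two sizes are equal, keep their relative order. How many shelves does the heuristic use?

5

Sorted descending: 100, 95, 75, 75, 70, 40, 40, 35, 30, 15.
  100 → shelf 1 (new)  [load 100/130]
  95 → shelf 2 (new)  [load 95/130]
  75 → shelf 3 (new)  [load 75/130]
  75 → shelf 4 (new)  [load 75/130]
  70 → shelf 5 (new)  [load 70/130]
  40 → shelf 3  [load 115/130]
  40 → shelf 4  [load 115/130]
  35 → shelf 2  [load 130/130]
  30 → shelf 1  [load 130/130]
  15 → shelf 3  [load 130/130]
5 shelves opened.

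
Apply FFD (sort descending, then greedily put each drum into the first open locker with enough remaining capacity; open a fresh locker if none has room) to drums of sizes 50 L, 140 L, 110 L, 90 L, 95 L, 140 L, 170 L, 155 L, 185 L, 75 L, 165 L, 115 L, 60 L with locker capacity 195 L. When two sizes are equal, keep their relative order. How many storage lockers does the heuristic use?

9

Sorted descending: 185, 170, 165, 155, 140, 140, 115, 110, 95, 90, 75, 60, 50.
  185 → locker 1 (new)  [load 185/195]
  170 → locker 2 (new)  [load 170/195]
  165 → locker 3 (new)  [load 165/195]
  155 → locker 4 (new)  [load 155/195]
  140 → locker 5 (new)  [load 140/195]
  140 → locker 6 (new)  [load 140/195]
  115 → locker 7 (new)  [load 115/195]
  110 → locker 8 (new)  [load 110/195]
  95 → locker 9 (new)  [load 95/195]
  90 → locker 9  [load 185/195]
  75 → locker 7  [load 190/195]
  60 → locker 8  [load 170/195]
  50 → locker 5  [load 190/195]
9 storage lockers opened.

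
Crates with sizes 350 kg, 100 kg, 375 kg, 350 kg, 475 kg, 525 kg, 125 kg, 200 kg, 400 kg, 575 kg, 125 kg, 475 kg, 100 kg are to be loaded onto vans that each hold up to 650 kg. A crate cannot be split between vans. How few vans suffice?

8

Total = 575 + 525 + 475 + 475 + 400 + 375 + 350 + 350 + 200 + 125 + 125 + 100 + 100 = 4175 kg.
Lower bound: ⌈4175/650⌉ = 7 vans.
Also, 8 crates each exceed 325 kg, and no two of those can share a van, so at least 8 vans are needed.
A packing using 8 vans:
  van 1: 575 = 575
  van 2: 525 + 125 = 650
  van 3: 475 + 125 = 600
  van 4: 475 + 100 = 575
  van 5: 400 + 200 = 600
  van 6: 375 + 100 = 475
  van 7: 350 = 350
  van 8: 350 = 350
This matches the lower bound, so 8 is optimal.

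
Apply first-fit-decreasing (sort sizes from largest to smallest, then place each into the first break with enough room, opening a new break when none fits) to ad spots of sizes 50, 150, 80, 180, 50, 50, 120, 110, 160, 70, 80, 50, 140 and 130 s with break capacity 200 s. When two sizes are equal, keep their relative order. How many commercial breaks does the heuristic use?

Sorted descending: 180, 160, 150, 140, 130, 120, 110, 80, 80, 70, 50, 50, 50, 50.
  180 → break 1 (new)  [load 180/200]
  160 → break 2 (new)  [load 160/200]
  150 → break 3 (new)  [load 150/200]
  140 → break 4 (new)  [load 140/200]
  130 → break 5 (new)  [load 130/200]
  120 → break 6 (new)  [load 120/200]
  110 → break 7 (new)  [load 110/200]
  80 → break 6  [load 200/200]
  80 → break 7  [load 190/200]
  70 → break 5  [load 200/200]
  50 → break 3  [load 200/200]
  50 → break 4  [load 190/200]
  50 → break 8 (new)  [load 50/200]
  50 → break 8  [load 100/200]
8 commercial breaks opened.

8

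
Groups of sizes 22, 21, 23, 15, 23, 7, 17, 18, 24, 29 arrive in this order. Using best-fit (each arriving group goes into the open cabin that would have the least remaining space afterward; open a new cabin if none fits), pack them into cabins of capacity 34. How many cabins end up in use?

  22 → cabin 1 (new)  [load 22/34]
  21 → cabin 2 (new)  [load 21/34]
  23 → cabin 3 (new)  [load 23/34]
  15 → cabin 4 (new)  [load 15/34]
  23 → cabin 5 (new)  [load 23/34]
  7 → cabin 3  [load 30/34]
  17 → cabin 4  [load 32/34]
  18 → cabin 6 (new)  [load 18/34]
  24 → cabin 7 (new)  [load 24/34]
  29 → cabin 8 (new)  [load 29/34]
8 cabins opened.

8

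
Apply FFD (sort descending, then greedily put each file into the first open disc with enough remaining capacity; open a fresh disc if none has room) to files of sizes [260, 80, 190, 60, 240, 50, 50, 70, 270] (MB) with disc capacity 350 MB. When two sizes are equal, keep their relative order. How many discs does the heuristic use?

Sorted descending: 270, 260, 240, 190, 80, 70, 60, 50, 50.
  270 → disc 1 (new)  [load 270/350]
  260 → disc 2 (new)  [load 260/350]
  240 → disc 3 (new)  [load 240/350]
  190 → disc 4 (new)  [load 190/350]
  80 → disc 1  [load 350/350]
  70 → disc 2  [load 330/350]
  60 → disc 3  [load 300/350]
  50 → disc 3  [load 350/350]
  50 → disc 4  [load 240/350]
4 discs opened.

4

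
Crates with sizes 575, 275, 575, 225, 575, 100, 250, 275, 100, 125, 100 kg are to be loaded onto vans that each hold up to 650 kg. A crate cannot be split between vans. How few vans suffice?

6

Total = 575 + 575 + 575 + 275 + 275 + 250 + 225 + 125 + 100 + 100 + 100 = 3175 kg.
Lower bound: ⌈3175/650⌉ = 5 vans.
A packing using 6 vans:
  van 1: 575 = 575
  van 2: 575 = 575
  van 3: 575 = 575
  van 4: 275 + 275 + 100 = 650
  van 5: 250 + 225 + 125 = 600
  van 6: 100 + 100 = 200
No arrangement into 5 vans stays within capacity, so 6 is optimal.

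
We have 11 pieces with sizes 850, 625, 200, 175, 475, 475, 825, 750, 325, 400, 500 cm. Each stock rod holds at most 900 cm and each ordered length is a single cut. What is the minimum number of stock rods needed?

Total = 850 + 825 + 750 + 625 + 500 + 475 + 475 + 400 + 325 + 200 + 175 = 5600 cm.
Lower bound: ⌈5600/900⌉ = 7 stock rods.
A packing using 7 stock rods:
  stock rod 1: 850 = 850
  stock rod 2: 825 = 825
  stock rod 3: 750 = 750
  stock rod 4: 625 + 200 = 825
  stock rod 5: 500 + 400 = 900
  stock rod 6: 475 + 325 = 800
  stock rod 7: 475 + 175 = 650
This matches the lower bound, so 7 is optimal.

7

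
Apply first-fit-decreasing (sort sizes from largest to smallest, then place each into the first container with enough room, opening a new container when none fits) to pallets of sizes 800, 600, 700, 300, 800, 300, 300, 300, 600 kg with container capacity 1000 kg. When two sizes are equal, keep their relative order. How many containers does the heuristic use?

6

Sorted descending: 800, 800, 700, 600, 600, 300, 300, 300, 300.
  800 → container 1 (new)  [load 800/1000]
  800 → container 2 (new)  [load 800/1000]
  700 → container 3 (new)  [load 700/1000]
  600 → container 4 (new)  [load 600/1000]
  600 → container 5 (new)  [load 600/1000]
  300 → container 3  [load 1000/1000]
  300 → container 4  [load 900/1000]
  300 → container 5  [load 900/1000]
  300 → container 6 (new)  [load 300/1000]
6 containers opened.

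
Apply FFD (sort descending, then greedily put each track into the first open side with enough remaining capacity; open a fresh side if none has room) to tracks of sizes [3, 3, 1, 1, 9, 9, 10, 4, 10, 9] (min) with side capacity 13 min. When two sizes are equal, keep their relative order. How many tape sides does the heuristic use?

Sorted descending: 10, 10, 9, 9, 9, 4, 3, 3, 1, 1.
  10 → side 1 (new)  [load 10/13]
  10 → side 2 (new)  [load 10/13]
  9 → side 3 (new)  [load 9/13]
  9 → side 4 (new)  [load 9/13]
  9 → side 5 (new)  [load 9/13]
  4 → side 3  [load 13/13]
  3 → side 1  [load 13/13]
  3 → side 2  [load 13/13]
  1 → side 4  [load 10/13]
  1 → side 4  [load 11/13]
5 tape sides opened.

5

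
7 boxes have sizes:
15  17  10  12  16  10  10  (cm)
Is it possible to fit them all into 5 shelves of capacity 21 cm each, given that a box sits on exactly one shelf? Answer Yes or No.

Total = 90 cm; ⌈90/21⌉ = 5.
The bound of 5 does not rule out 5, but exhaustive search shows no assignment into 5 shelves of capacity 21 cm exists — the minimum is 6.

No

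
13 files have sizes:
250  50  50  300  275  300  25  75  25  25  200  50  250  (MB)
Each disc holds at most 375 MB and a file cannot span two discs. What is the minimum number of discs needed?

Total = 300 + 300 + 275 + 250 + 250 + 200 + 75 + 50 + 50 + 50 + 25 + 25 + 25 = 1875 MB.
Lower bound: ⌈1875/375⌉ = 5 discs.
Also, 6 files each exceed 375/2 MB, and no two of those can share a disc, so at least 6 discs are needed.
A packing using 6 discs:
  disc 1: 300 + 75 = 375
  disc 2: 300 + 50 + 25 = 375
  disc 3: 275 + 50 + 50 = 375
  disc 4: 250 + 25 + 25 = 300
  disc 5: 250 = 250
  disc 6: 200 = 200
This matches the lower bound, so 6 is optimal.

6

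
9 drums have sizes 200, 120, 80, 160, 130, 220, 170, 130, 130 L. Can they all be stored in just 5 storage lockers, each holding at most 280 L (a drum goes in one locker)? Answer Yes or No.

Total = 1340 L; ⌈1340/280⌉ = 5.
The bound of 5 does not rule out 5, but exhaustive search shows no assignment into 5 storage lockers of capacity 280 L exists — the minimum is 6.

No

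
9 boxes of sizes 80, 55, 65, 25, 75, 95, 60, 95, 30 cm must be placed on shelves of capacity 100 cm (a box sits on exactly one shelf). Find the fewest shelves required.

Total = 95 + 95 + 80 + 75 + 65 + 60 + 55 + 30 + 25 = 580 cm.
Lower bound: ⌈580/100⌉ = 6 shelves.
Also, 7 boxes each exceed 50 cm, and no two of those can share a shelf, so at least 7 shelves are needed.
A packing using 7 shelves:
  shelf 1: 95 = 95
  shelf 2: 95 = 95
  shelf 3: 80 = 80
  shelf 4: 75 + 25 = 100
  shelf 5: 65 + 30 = 95
  shelf 6: 60 = 60
  shelf 7: 55 = 55
This matches the lower bound, so 7 is optimal.

7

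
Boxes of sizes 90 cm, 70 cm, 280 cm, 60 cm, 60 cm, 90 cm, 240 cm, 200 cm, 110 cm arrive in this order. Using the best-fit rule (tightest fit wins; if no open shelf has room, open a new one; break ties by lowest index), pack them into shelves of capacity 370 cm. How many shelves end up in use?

  90 → shelf 1 (new)  [load 90/370]
  70 → shelf 1  [load 160/370]
  280 → shelf 2 (new)  [load 280/370]
  60 → shelf 2  [load 340/370]
  60 → shelf 1  [load 220/370]
  90 → shelf 1  [load 310/370]
  240 → shelf 3 (new)  [load 240/370]
  200 → shelf 4 (new)  [load 200/370]
  110 → shelf 3  [load 350/370]
4 shelves opened.

4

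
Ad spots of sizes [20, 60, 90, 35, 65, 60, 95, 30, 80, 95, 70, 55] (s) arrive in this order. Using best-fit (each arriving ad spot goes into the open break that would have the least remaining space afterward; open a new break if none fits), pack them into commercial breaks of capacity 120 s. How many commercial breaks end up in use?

8

  20 → break 1 (new)  [load 20/120]
  60 → break 1  [load 80/120]
  90 → break 2 (new)  [load 90/120]
  35 → break 1  [load 115/120]
  65 → break 3 (new)  [load 65/120]
  60 → break 4 (new)  [load 60/120]
  95 → break 5 (new)  [load 95/120]
  30 → break 2  [load 120/120]
  80 → break 6 (new)  [load 80/120]
  95 → break 7 (new)  [load 95/120]
  70 → break 8 (new)  [load 70/120]
  55 → break 3  [load 120/120]
8 commercial breaks opened.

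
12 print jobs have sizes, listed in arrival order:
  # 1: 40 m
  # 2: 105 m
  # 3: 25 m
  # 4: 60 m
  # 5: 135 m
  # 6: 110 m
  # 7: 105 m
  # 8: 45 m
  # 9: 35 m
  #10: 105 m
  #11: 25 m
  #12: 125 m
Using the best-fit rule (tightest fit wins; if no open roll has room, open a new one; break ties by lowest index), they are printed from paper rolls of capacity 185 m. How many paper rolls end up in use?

6

  40 → roll 1 (new)  [load 40/185]
  105 → roll 1  [load 145/185]
  25 → roll 1  [load 170/185]
  60 → roll 2 (new)  [load 60/185]
  135 → roll 3 (new)  [load 135/185]
  110 → roll 2  [load 170/185]
  105 → roll 4 (new)  [load 105/185]
  45 → roll 3  [load 180/185]
  35 → roll 4  [load 140/185]
  105 → roll 5 (new)  [load 105/185]
  25 → roll 4  [load 165/185]
  125 → roll 6 (new)  [load 125/185]
6 paper rolls opened.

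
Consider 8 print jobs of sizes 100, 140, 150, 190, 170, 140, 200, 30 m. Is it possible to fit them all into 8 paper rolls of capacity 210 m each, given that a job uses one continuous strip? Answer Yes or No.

Yes

A valid assignment using 7 paper rolls:
  roll 1: 200 = 200
  roll 2: 190 = 190
  roll 3: 170 + 30 = 200
  roll 4: 150 = 150
  roll 5: 140 = 140
  roll 6: 140 = 140
  roll 7: 100 = 100
That uses only 7 ≤ 8, so 8 paper rolls are enough.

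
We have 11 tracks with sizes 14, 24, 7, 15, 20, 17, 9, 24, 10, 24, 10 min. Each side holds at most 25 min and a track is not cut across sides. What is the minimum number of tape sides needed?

8

Total = 24 + 24 + 24 + 20 + 17 + 15 + 14 + 10 + 10 + 9 + 7 = 174 min.
Lower bound: ⌈174/25⌉ = 7 tape sides.
A packing using 8 tape sides:
  side 1: 24 = 24
  side 2: 24 = 24
  side 3: 24 = 24
  side 4: 20 = 20
  side 5: 17 + 7 = 24
  side 6: 15 + 10 = 25
  side 7: 14 + 10 = 24
  side 8: 9 = 9
No arrangement into 7 tape sides stays within capacity, so 8 is optimal.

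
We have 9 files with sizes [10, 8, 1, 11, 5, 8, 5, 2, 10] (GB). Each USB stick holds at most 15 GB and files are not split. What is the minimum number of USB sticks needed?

5

Total = 11 + 10 + 10 + 8 + 8 + 5 + 5 + 2 + 1 = 60 GB.
Lower bound: ⌈60/15⌉ = 4 USB sticks.
Also, 5 files each exceed 15/2 GB, and no two of those can share a USB stick, so at least 5 USB sticks are needed.
A packing using 5 USB sticks:
  USB stick 1: 11 + 2 + 1 = 14
  USB stick 2: 10 + 5 = 15
  USB stick 3: 10 + 5 = 15
  USB stick 4: 8 = 8
  USB stick 5: 8 = 8
This matches the lower bound, so 5 is optimal.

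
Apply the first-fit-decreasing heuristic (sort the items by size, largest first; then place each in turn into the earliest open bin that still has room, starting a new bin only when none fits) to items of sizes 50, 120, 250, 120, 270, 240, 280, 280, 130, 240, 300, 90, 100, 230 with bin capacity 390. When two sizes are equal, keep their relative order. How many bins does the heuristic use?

Sorted descending: 300, 280, 280, 270, 250, 240, 240, 230, 130, 120, 120, 100, 90, 50.
  300 → bin 1 (new)  [load 300/390]
  280 → bin 2 (new)  [load 280/390]
  280 → bin 3 (new)  [load 280/390]
  270 → bin 4 (new)  [load 270/390]
  250 → bin 5 (new)  [load 250/390]
  240 → bin 6 (new)  [load 240/390]
  240 → bin 7 (new)  [load 240/390]
  230 → bin 8 (new)  [load 230/390]
  130 → bin 5  [load 380/390]
  120 → bin 4  [load 390/390]
  120 → bin 6  [load 360/390]
  100 → bin 2  [load 380/390]
  90 → bin 1  [load 390/390]
  50 → bin 3  [load 330/390]
8 bins opened.

8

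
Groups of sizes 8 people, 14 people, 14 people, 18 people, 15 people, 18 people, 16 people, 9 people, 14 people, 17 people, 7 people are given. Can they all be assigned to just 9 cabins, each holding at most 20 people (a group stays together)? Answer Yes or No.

Total = 150 people; ⌈150/20⌉ = 8.
The bound of 8 does not rule out 9, but exhaustive search shows no assignment into 9 cabins of capacity 20 people exists — the minimum is 10.

No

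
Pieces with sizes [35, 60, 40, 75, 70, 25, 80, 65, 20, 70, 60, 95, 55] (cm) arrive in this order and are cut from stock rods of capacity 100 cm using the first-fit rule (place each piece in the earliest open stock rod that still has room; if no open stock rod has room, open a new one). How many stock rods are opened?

  35 → stock rod 1 (new)  [load 35/100]
  60 → stock rod 1  [load 95/100]
  40 → stock rod 2 (new)  [load 40/100]
  75 → stock rod 3 (new)  [load 75/100]
  70 → stock rod 4 (new)  [load 70/100]
  25 → stock rod 2  [load 65/100]
  80 → stock rod 5 (new)  [load 80/100]
  65 → stock rod 6 (new)  [load 65/100]
  20 → stock rod 2  [load 85/100]
  70 → stock rod 7 (new)  [load 70/100]
  60 → stock rod 8 (new)  [load 60/100]
  95 → stock rod 9 (new)  [load 95/100]
  55 → stock rod 10 (new)  [load 55/100]
10 stock rods opened.

10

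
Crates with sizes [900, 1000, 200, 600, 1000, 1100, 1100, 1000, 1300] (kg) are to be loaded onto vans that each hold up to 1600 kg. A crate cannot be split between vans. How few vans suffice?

Total = 1300 + 1100 + 1100 + 1000 + 1000 + 1000 + 900 + 600 + 200 = 8200 kg.
Lower bound: ⌈8200/1600⌉ = 6 vans.
Also, 7 crates each exceed 800 kg, and no two of those can share a van, so at least 7 vans are needed.
A packing using 7 vans:
  van 1: 1300 + 200 = 1500
  van 2: 1100 = 1100
  van 3: 1100 = 1100
  van 4: 1000 + 600 = 1600
  van 5: 1000 = 1000
  van 6: 1000 = 1000
  van 7: 900 = 900
This matches the lower bound, so 7 is optimal.

7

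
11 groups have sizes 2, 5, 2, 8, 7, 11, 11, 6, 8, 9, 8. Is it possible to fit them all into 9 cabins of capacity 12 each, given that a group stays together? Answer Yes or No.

Yes

A valid assignment using 8 cabins:
  cabin 1: 11 = 11
  cabin 2: 11 = 11
  cabin 3: 9 + 2 = 11
  cabin 4: 8 + 2 = 10
  cabin 5: 8 = 8
  cabin 6: 8 = 8
  cabin 7: 7 + 5 = 12
  cabin 8: 6 = 6
That uses only 8 ≤ 9, so 9 cabins are enough.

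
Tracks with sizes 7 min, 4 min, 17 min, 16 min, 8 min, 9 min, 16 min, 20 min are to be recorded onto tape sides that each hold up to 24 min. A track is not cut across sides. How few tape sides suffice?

5

Total = 20 + 17 + 16 + 16 + 9 + 8 + 7 + 4 = 97 min.
Lower bound: ⌈97/24⌉ = 5 tape sides.
A packing using 5 tape sides:
  side 1: 20 + 4 = 24
  side 2: 17 + 7 = 24
  side 3: 16 + 8 = 24
  side 4: 16 = 16
  side 5: 9 = 9
This matches the lower bound, so 5 is optimal.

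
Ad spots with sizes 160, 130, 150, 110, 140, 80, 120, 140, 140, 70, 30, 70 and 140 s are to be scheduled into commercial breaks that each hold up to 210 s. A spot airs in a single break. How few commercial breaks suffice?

9

Total = 160 + 150 + 140 + 140 + 140 + 140 + 130 + 120 + 110 + 80 + 70 + 70 + 30 = 1480 s.
Lower bound: ⌈1480/210⌉ = 8 commercial breaks.
Also, 9 ad spots each exceed 105 s, and no two of those can share a break, so at least 9 commercial breaks are needed.
A packing using 9 commercial breaks:
  break 1: 160 + 30 = 190
  break 2: 150 = 150
  break 3: 140 + 70 = 210
  break 4: 140 + 70 = 210
  break 5: 140 = 140
  break 6: 140 = 140
  break 7: 130 + 80 = 210
  break 8: 120 = 120
  break 9: 110 = 110
This matches the lower bound, so 9 is optimal.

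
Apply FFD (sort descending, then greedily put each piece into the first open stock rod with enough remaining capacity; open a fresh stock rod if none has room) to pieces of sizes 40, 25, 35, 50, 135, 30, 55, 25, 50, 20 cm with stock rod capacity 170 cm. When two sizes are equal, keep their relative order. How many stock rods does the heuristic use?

3

Sorted descending: 135, 55, 50, 50, 40, 35, 30, 25, 25, 20.
  135 → stock rod 1 (new)  [load 135/170]
  55 → stock rod 2 (new)  [load 55/170]
  50 → stock rod 2  [load 105/170]
  50 → stock rod 2  [load 155/170]
  40 → stock rod 3 (new)  [load 40/170]
  35 → stock rod 1  [load 170/170]
  30 → stock rod 3  [load 70/170]
  25 → stock rod 3  [load 95/170]
  25 → stock rod 3  [load 120/170]
  20 → stock rod 3  [load 140/170]
3 stock rods opened.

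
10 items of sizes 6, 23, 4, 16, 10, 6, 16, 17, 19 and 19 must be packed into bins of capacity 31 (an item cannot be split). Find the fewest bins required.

6

Total = 23 + 19 + 19 + 17 + 16 + 16 + 10 + 6 + 6 + 4 = 136.
Lower bound: ⌈136/31⌉ = 5 bins.
Also, 6 items each exceed 31/2, and no two of those can share a bin, so at least 6 bins are needed.
A packing using 6 bins:
  bin 1: 23 + 6 = 29
  bin 2: 19 + 10 = 29
  bin 3: 19 + 6 + 4 = 29
  bin 4: 17 = 17
  bin 5: 16 = 16
  bin 6: 16 = 16
This matches the lower bound, so 6 is optimal.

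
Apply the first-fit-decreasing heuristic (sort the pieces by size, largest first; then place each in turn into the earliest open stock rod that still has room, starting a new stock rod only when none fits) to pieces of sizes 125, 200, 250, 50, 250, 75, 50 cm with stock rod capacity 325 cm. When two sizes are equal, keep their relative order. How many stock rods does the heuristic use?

4

Sorted descending: 250, 250, 200, 125, 75, 50, 50.
  250 → stock rod 1 (new)  [load 250/325]
  250 → stock rod 2 (new)  [load 250/325]
  200 → stock rod 3 (new)  [load 200/325]
  125 → stock rod 3  [load 325/325]
  75 → stock rod 1  [load 325/325]
  50 → stock rod 2  [load 300/325]
  50 → stock rod 4 (new)  [load 50/325]
4 stock rods opened.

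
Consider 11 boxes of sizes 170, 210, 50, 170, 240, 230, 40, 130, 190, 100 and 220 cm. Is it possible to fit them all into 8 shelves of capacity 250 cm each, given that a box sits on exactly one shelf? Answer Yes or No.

Yes

A valid assignment using 8 shelves:
  shelf 1: 240 = 240
  shelf 2: 230 = 230
  shelf 3: 220 = 220
  shelf 4: 210 + 40 = 250
  shelf 5: 190 + 50 = 240
  shelf 6: 170 = 170
  shelf 7: 170 = 170
  shelf 8: 130 + 100 = 230
Every load is within 250 cm, so 8 shelves suffice.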